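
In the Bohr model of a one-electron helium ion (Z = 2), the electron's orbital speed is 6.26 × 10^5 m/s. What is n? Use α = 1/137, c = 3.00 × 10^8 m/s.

7

v_n = Zαc/n ⇒ n = Zαc/v = 2 × 0.00730 × 3.00 × 10^8 / 6.26 × 10^5 ≈ 7.00
n = 7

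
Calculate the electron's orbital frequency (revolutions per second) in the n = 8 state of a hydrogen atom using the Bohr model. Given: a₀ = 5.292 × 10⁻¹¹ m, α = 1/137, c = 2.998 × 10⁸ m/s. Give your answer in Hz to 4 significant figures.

1.285 × 10¹³ Hz

r = n²a₀/Z = 3.387 × 10⁻⁹ m, v = Zαc/n = 2.735 × 10⁵ m/s
f = v/(2πr) = 1.285 × 10¹³ Hz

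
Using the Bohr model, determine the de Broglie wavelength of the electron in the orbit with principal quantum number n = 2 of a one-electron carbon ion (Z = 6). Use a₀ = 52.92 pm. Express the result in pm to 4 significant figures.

110.8 pm

The Bohr quantisation condition is nλ = 2πr_n.
r_n = n²a₀/Z = 35.28 pm
λ = 2πr_n/n = 2π·35.28/2 = 110.8 pm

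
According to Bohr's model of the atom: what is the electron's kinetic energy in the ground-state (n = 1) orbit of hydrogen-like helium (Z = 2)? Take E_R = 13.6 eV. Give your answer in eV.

For a Coulomb orbit the virial theorem gives K = −E_n.
E_n = −E_R·Z²/n², so K = E_R·Z²/n² = 13.6 × 2²/1² = 54.4 eV

54.4 eV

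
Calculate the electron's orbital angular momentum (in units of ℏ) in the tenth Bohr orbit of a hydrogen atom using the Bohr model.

L_n = nℏ, so L/ℏ = n = 10.

10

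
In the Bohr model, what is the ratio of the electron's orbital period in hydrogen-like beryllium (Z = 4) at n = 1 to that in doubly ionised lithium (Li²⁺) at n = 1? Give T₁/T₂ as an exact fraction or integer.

T ∝ Z^-2 · n^3
T₁/T₂ = (4/3)^-2 · (1/1)^3 = 9/16

9/16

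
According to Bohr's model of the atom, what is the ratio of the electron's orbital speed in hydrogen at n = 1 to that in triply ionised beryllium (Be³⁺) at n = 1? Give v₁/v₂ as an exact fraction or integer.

v ∝ Z^1 · n^-1
v₁/v₂ = (1/4)^1 · (1/1)^-1 = 1/4

1/4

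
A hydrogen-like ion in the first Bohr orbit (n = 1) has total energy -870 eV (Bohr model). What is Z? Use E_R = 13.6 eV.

E_n = −E_R Z²/n² ⇒ Z² = −E_n n²/E_R = 870 × 1² / 13.6 ≈ 63.97
Z = 8

8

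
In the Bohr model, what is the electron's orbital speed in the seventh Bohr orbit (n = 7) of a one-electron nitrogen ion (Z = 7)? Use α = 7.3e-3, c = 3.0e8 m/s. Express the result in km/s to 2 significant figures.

2200 km/s

v_n = Zαc/n = 7 × 0.0073 × 3.0e8 / 7
    = 2200 km/s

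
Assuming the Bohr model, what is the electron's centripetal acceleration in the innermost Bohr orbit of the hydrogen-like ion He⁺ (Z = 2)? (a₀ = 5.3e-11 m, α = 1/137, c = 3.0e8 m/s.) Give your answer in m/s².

7.2e23 m/s²

r = n²a₀/Z = 2.6e-11 m, v = Zαc/n = 4.4e6 m/s
a = v²/r = (4.4e6)² / 2.6e-11 = 7.2e23 m/s²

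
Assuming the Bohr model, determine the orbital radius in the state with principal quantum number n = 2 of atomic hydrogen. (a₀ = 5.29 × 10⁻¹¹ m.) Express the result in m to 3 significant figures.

2.12 × 10⁻¹⁰ m

r_n = n²a₀/Z = 2² × 5.29 × 10⁻¹¹ / 1
    = 4 × 5.29 × 10⁻¹¹ / 1 = 2.12 × 10⁻¹⁰ m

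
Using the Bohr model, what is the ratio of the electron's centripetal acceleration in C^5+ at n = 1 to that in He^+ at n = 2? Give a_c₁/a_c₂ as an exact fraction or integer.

a_c ∝ Z^3 · n^-4
a_c₁/a_c₂ = (6/2)^3 · (1/2)^-4 = 432

432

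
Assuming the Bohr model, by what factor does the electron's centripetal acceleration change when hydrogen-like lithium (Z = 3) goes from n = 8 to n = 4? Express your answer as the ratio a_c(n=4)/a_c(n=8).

16

a_c ∝ Z^3 · n^-4; with Z fixed, a_c ∝ n^-4.
a_c(n=4)/a_c(n=8) = (4/8)^-4 = 16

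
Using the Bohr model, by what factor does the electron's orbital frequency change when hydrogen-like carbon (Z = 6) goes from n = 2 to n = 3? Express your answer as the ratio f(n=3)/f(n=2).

8/27

f ∝ Z^2 · n^-3; with Z fixed, f ∝ n^-3.
f(n=3)/f(n=2) = (3/2)^-3 = 8/27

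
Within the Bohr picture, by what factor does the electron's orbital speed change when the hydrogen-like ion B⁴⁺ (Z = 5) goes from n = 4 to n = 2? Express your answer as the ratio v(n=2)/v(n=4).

v ∝ Z^1 · n^-1; with Z fixed, v ∝ n^-1.
v(n=2)/v(n=4) = (2/4)^-1 = 2

2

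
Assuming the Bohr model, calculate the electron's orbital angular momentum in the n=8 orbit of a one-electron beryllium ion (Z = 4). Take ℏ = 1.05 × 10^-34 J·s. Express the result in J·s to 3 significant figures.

L_n = nℏ = 8 × 1.05 × 10^-34 = 8.40 × 10^-34 J·s

8.40 × 10^-34 J·s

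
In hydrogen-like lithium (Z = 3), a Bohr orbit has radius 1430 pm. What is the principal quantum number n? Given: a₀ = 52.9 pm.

r_n = n²a₀/Z ⇒ n² = rZ/a₀ = 1430 × 3 / 52.9 ≈ 81.10
n = 9

9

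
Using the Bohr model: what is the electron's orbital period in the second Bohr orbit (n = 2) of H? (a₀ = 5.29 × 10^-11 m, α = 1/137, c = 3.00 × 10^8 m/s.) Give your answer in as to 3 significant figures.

r = n²a₀/Z = 2²·5.29 × 10^-11/1 = 2.12 × 10^-10 m
v = Zαc/n = 1·0.00730·3.00 × 10^8/2 = 1.09 × 10^6 m/s
T = 2πr/v = 1.21 × 10^-15 s = 1210 as

1210 as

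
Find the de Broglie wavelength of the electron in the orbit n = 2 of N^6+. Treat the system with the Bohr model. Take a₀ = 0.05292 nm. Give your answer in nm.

0.09500 nm

The Bohr quantisation condition is nλ = 2πr_n.
r_n = n²a₀/Z = 0.03024 nm
λ = 2πr_n/n = 2π·0.03024/2 = 0.09500 nm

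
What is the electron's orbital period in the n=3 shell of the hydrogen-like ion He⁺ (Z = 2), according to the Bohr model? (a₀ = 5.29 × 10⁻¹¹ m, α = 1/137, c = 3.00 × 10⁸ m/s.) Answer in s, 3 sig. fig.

1.02 × 10⁻¹⁵ s

r = n²a₀/Z = 3²·5.29 × 10⁻¹¹/2 = 2.38 × 10⁻¹⁰ m
v = Zαc/n = 2·0.00730·3.00 × 10⁸/3 = 1.46 × 10⁶ m/s
T = 2πr/v = 1.02 × 10⁻¹⁵ s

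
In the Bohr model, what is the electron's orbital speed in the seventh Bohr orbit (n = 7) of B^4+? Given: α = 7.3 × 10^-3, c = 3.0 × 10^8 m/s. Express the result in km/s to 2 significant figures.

v_n = Zαc/n = 5 × 0.0073 × 3.0 × 10^8 / 7
    = 1600 km/s

1600 km/s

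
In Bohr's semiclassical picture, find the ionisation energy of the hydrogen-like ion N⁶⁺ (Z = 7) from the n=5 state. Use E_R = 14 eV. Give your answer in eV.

E_n = −E_R·Z²/n² = −14 × 7²/5² eV = -27 eV
Ionisation energy = −E_n = 27 eV

27 eV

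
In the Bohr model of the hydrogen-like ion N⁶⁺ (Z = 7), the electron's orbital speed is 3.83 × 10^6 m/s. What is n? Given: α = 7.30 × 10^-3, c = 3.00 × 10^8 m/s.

v_n = Zαc/n ⇒ n = Zαc/v = 7 × 0.00730 × 3.00 × 10^8 / 3.83 × 10^6 ≈ 4.00
n = 4

4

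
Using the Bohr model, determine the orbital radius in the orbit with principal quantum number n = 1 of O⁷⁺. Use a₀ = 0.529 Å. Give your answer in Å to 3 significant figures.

r_n = n²a₀/Z = 1² × 0.529 / 8
    = 1 × 0.529 / 8 = 0.0661 Å

0.0661 Å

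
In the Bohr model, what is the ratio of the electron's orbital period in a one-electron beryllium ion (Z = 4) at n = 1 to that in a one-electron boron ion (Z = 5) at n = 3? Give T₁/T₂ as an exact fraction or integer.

25/432

T ∝ Z^-2 · n^3
T₁/T₂ = (4/5)^-2 · (1/3)^3 = 25/432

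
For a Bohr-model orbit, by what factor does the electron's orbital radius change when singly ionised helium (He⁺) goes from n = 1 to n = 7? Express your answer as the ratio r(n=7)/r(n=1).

r ∝ Z^-1 · n^2; with Z fixed, r ∝ n^2.
r(n=7)/r(n=1) = (7/1)^2 = 49

49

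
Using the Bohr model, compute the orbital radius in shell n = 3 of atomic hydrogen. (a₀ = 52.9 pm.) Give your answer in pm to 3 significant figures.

r_n = n²a₀/Z = 3² × 52.9 / 1
    = 9 × 52.9 / 1 = 476 pm

476 pm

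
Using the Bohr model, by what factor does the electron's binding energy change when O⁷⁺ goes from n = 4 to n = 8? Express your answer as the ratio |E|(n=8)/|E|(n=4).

1/4

|E| ∝ Z^2 · n^-2; with Z fixed, |E| ∝ n^-2.
|E|(n=8)/|E|(n=4) = (8/4)^-2 = 1/4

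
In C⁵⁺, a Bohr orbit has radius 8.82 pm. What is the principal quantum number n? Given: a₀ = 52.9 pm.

1

r_n = n²a₀/Z ⇒ n² = rZ/a₀ = 8.82 × 6 / 52.9 ≈ 1.00
n = 1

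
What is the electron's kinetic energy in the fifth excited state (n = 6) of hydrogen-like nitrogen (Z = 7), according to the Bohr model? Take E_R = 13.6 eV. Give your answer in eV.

For a Coulomb orbit the virial theorem gives K = −E_n.
E_n = −E_R·Z²/n², so K = E_R·Z²/n² = 13.6 × 7²/6² = 18.5 eV

18.5 eV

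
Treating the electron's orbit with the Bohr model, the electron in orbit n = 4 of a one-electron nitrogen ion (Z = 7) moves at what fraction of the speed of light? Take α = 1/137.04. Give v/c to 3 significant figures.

0.0128

v_n = Zαc/n, so v/c = Zα/n = 7 × 0.00730 / 4 = 0.0128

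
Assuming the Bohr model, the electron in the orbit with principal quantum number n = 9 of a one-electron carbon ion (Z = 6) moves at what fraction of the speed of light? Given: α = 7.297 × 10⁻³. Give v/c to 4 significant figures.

v_n = Zαc/n, so v/c = Zα/n = 6 × 0.007297 / 9 = 0.004865

0.004865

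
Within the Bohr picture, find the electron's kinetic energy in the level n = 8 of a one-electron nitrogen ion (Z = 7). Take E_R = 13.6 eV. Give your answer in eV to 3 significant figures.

For a Coulomb orbit the virial theorem gives K = −E_n.
E_n = −E_R·Z²/n², so K = E_R·Z²/n² = 13.6 × 7²/8² = 10.4 eV

10.4 eV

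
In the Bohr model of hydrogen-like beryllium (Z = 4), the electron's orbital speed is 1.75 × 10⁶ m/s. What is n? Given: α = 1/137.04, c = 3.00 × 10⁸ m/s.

5

v_n = Zαc/n ⇒ n = Zαc/v = 4 × 0.00730 × 3.00 × 10⁸ / 1.75 × 10⁶ ≈ 5.00
n = 5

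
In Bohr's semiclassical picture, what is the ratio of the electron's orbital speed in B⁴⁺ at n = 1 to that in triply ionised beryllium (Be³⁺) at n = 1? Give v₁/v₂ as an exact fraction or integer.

v ∝ Z^1 · n^-1
v₁/v₂ = (5/4)^1 · (1/1)^-1 = 5/4

5/4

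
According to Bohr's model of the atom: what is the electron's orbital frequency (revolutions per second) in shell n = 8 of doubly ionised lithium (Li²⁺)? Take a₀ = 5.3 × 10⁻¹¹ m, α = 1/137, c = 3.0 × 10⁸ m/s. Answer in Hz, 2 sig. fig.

1.2 × 10¹⁴ Hz

r = n²a₀/Z = 1.1 × 10⁻⁹ m, v = Zαc/n = 8.2 × 10⁵ m/s
f = v/(2πr) = 1.2 × 10¹⁴ Hz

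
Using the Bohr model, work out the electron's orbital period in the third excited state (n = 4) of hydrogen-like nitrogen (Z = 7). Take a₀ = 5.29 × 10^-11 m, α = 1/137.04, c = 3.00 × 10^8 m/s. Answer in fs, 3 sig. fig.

r = n²a₀/Z = 4²·5.29 × 10^-11/7 = 1.21 × 10^-10 m
v = Zαc/n = 7·0.00730·3.00 × 10^8/4 = 3.83 × 10^6 m/s
T = 2πr/v = 1.98 × 10^-16 s = 0.198 fs

0.198 fs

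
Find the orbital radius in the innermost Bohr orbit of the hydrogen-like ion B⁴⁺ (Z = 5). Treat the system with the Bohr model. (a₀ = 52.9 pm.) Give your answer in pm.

r_n = n²a₀/Z = 1² × 52.9 / 5
    = 1 × 52.9 / 5 = 10.6 pm

10.6 pm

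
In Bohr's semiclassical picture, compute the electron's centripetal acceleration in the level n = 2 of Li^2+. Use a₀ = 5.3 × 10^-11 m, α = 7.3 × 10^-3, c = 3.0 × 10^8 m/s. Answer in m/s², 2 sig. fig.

1.5 × 10^23 m/s²

r = n²a₀/Z = 7.1 × 10^-11 m, v = Zαc/n = 3.3 × 10^6 m/s
a = v²/r = (3.3 × 10^6)² / 7.1 × 10^-11 = 1.5 × 10^23 m/s²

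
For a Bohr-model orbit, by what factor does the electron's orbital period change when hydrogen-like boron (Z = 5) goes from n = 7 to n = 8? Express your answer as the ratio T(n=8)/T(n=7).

T ∝ Z^-2 · n^3; with Z fixed, T ∝ n^3.
T(n=8)/T(n=7) = (8/7)^3 = 512/343

512/343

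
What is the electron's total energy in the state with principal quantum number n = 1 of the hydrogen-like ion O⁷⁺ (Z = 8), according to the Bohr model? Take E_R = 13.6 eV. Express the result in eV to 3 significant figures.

-870 eV

E_n = −E_R·Z²/n² = −13.6 × 8²/1² = -870 eV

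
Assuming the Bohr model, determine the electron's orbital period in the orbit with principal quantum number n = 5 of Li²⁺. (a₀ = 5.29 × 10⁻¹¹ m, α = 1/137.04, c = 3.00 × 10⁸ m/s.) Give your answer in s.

2.11 × 10⁻¹⁵ s

r = n²a₀/Z = 5²·5.29 × 10⁻¹¹/3 = 4.41 × 10⁻¹⁰ m
v = Zαc/n = 3·0.00730·3.00 × 10⁸/5 = 1.31 × 10⁶ m/s
T = 2πr/v = 2.11 × 10⁻¹⁵ s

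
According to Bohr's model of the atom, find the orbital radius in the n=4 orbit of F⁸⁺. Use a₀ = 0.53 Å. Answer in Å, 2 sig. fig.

r_n = n²a₀/Z = 4² × 0.53 / 9
    = 16 × 0.53 / 9 = 0.94 Å

0.94 Å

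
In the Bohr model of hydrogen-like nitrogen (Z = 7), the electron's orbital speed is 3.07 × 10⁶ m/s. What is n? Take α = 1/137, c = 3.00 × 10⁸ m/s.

v_n = Zαc/n ⇒ n = Zαc/v = 7 × 0.00730 × 3.00 × 10⁸ / 3.07 × 10⁶ ≈ 4.99
n = 5

5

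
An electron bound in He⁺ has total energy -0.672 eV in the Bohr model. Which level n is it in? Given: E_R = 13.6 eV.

9

E_n = −E_R Z²/n² ⇒ n² = E_R Z²/(−E_n) = 13.6 × 2² / 0.672 ≈ 80.95
n = 9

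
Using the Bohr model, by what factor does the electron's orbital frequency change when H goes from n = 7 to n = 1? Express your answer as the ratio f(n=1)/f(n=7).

f ∝ Z^2 · n^-3; with Z fixed, f ∝ n^-3.
f(n=1)/f(n=7) = (1/7)^-3 = 343

343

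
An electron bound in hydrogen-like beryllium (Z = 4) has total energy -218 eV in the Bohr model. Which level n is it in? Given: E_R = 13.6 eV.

1

E_n = −E_R Z²/n² ⇒ n² = E_R Z²/(−E_n) = 13.6 × 4² / 218 ≈ 1.00
n = 1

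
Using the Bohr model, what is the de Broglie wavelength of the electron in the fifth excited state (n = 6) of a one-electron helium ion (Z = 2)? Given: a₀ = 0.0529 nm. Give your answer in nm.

The Bohr quantisation condition is nλ = 2πr_n.
r_n = n²a₀/Z = 0.952 nm
λ = 2πr_n/n = 2π·0.952/6 = 0.997 nm

0.997 nm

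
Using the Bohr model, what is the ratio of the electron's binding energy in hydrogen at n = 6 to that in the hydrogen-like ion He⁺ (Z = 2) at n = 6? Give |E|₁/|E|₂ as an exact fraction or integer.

|E| ∝ Z^2 · n^-2
|E|₁/|E|₂ = (1/2)^2 · (6/6)^-2 = 1/4

1/4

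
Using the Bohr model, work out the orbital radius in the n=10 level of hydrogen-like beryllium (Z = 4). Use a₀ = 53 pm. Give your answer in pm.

r_n = n²a₀/Z = 10² × 53 / 4
    = 100 × 53 / 4 = 1300 pm

1300 pm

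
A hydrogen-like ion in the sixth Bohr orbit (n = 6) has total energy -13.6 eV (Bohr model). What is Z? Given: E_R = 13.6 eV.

E_n = −E_R Z²/n² ⇒ Z² = −E_n n²/E_R = 13.6 × 6² / 13.6 ≈ 36.00
Z = 6

6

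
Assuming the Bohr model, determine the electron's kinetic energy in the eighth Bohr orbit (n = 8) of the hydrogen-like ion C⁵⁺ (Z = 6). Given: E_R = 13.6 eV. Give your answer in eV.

For a Coulomb orbit the virial theorem gives K = −E_n.
E_n = −E_R·Z²/n², so K = E_R·Z²/n² = 13.6 × 6²/8² = 7.65 eV

7.65 eV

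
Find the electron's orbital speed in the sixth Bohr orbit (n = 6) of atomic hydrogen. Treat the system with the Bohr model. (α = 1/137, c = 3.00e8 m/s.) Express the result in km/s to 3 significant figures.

365 km/s

v_n = Zαc/n = 1 × 0.00730 × 3.00e8 / 6
    = 365 km/s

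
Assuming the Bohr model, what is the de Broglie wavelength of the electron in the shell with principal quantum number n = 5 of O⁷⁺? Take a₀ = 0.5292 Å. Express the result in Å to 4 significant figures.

2.078 Å

The Bohr quantisation condition is nλ = 2πr_n.
r_n = n²a₀/Z = 1.654 Å
λ = 2πr_n/n = 2π·1.654/5 = 2.078 Å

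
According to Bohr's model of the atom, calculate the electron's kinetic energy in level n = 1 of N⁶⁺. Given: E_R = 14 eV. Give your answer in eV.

690 eV

For a Coulomb orbit the virial theorem gives K = −E_n.
E_n = −E_R·Z²/n², so K = E_R·Z²/n² = 14 × 7²/1² = 690 eV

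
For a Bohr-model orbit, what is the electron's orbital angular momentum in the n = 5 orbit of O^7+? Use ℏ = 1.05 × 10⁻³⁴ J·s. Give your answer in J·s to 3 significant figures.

L_n = nℏ = 5 × 1.05 × 10⁻³⁴ = 5.25 × 10⁻³⁴ J·s

5.25 × 10⁻³⁴ J·s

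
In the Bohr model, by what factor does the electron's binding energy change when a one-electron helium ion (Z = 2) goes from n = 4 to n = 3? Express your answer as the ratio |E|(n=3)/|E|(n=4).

16/9

|E| ∝ Z^2 · n^-2; with Z fixed, |E| ∝ n^-2.
|E|(n=3)/|E|(n=4) = (3/4)^-2 = 16/9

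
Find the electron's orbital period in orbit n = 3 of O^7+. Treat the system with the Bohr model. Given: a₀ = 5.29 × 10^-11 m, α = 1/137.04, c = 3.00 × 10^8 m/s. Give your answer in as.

64.1 as

r = n²a₀/Z = 3²·5.29 × 10^-11/8 = 5.95 × 10^-11 m
v = Zαc/n = 8·0.00730·3.00 × 10^8/3 = 5.84 × 10^6 m/s
T = 2πr/v = 6.41 × 10^-17 s = 64.1 as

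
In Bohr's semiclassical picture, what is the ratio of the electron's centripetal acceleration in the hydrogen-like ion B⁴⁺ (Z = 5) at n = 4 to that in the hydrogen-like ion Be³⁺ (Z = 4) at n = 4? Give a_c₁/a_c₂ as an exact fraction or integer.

125/64

a_c ∝ Z^3 · n^-4
a_c₁/a_c₂ = (5/4)^3 · (4/4)^-4 = 125/64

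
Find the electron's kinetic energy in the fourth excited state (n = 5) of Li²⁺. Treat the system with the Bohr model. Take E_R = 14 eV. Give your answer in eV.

5.0 eV

For a Coulomb orbit the virial theorem gives K = −E_n.
E_n = −E_R·Z²/n², so K = E_R·Z²/n² = 14 × 3²/5² = 5.0 eV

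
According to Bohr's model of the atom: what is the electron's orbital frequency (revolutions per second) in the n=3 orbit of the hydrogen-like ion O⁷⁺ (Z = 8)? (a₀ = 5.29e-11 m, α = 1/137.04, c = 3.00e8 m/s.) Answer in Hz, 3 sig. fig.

r = n²a₀/Z = 5.95e-11 m, v = Zαc/n = 5.84e6 m/s
f = v/(2πr) = 1.56e16 Hz

1.56e16 Hz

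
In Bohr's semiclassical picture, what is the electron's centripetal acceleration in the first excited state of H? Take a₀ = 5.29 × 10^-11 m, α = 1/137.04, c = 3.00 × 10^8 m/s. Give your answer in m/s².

r = n²a₀/Z = 2.12 × 10^-10 m, v = Zαc/n = 1.09 × 10^6 m/s
a = v²/r = (1.09 × 10^6)² / 2.12 × 10^-10 = 5.66 × 10^21 m/s²

5.66 × 10^21 m/s²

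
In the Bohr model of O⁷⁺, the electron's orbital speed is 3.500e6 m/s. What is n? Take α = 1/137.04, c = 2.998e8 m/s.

v_n = Zαc/n ⇒ n = Zαc/v = 8 × 0.007297 × 2.998e8 / 3.500e6 ≈ 5.00
n = 5

5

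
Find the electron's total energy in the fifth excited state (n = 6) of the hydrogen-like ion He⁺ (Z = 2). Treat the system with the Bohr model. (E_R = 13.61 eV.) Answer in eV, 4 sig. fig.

E_n = −E_R·Z²/n² = −13.61 × 2²/6² = -1.512 eV

-1.512 eV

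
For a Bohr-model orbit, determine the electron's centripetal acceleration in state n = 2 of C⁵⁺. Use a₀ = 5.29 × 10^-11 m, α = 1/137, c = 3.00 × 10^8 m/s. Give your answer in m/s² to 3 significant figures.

1.22 × 10^24 m/s²

r = n²a₀/Z = 3.53 × 10^-11 m, v = Zαc/n = 6.57 × 10^6 m/s
a = v²/r = (6.57 × 10^6)² / 3.53 × 10^-11 = 1.22 × 10^24 m/s²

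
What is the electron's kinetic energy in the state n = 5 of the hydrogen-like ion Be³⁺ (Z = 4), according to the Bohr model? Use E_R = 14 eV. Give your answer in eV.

For a Coulomb orbit the virial theorem gives K = −E_n.
E_n = −E_R·Z²/n², so K = E_R·Z²/n² = 14 × 4²/5² = 9.0 eV

9.0 eV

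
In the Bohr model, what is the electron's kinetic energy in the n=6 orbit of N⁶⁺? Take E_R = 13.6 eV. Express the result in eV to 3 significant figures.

For a Coulomb orbit the virial theorem gives K = −E_n.
E_n = −E_R·Z²/n², so K = E_R·Z²/n² = 13.6 × 7²/6² = 18.5 eV

18.5 eV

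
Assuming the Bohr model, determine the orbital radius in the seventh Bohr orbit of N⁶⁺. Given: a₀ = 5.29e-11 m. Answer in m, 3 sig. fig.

r_n = n²a₀/Z = 7² × 5.29e-11 / 7
    = 49 × 5.29e-11 / 7 = 3.70e-10 m

3.70e-10 m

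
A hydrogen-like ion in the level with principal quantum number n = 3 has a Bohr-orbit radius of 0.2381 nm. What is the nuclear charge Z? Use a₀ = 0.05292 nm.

r_n = n²a₀/Z ⇒ Z = n²a₀/r = 3² × 0.05292 / 0.2381 ≈ 2.00
Z = 2

2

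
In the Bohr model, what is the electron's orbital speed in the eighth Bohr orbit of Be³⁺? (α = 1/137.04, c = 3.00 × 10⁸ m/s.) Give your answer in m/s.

1.09 × 10⁶ m/s

v_n = Zαc/n = 4 × 0.00730 × 3.00 × 10⁸ / 8
    = 1.09 × 10⁶ m/s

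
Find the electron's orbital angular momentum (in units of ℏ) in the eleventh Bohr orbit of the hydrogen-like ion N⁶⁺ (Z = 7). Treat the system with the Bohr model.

L_n = nℏ, so L/ℏ = n = 11.

11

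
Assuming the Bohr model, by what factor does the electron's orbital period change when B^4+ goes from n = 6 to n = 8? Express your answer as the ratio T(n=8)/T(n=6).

T ∝ Z^-2 · n^3; with Z fixed, T ∝ n^3.
T(n=8)/T(n=6) = (8/6)^3 = 64/27

64/27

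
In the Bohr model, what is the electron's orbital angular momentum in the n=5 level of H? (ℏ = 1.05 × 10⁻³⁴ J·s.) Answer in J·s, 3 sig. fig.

5.25 × 10⁻³⁴ J·s

L_n = nℏ = 5 × 1.05 × 10⁻³⁴ = 5.25 × 10⁻³⁴ J·s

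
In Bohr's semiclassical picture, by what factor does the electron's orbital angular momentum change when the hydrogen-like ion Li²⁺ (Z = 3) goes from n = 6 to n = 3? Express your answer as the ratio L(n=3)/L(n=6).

L = nℏ depends only on n, so L ∝ n.
L(n=3)/L(n=6) = (3/6)^1 = 1/2

1/2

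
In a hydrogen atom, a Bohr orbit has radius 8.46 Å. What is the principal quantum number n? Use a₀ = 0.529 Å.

4

r_n = n²a₀/Z ⇒ n² = rZ/a₀ = 8.46 × 1 / 0.529 ≈ 15.99
n = 4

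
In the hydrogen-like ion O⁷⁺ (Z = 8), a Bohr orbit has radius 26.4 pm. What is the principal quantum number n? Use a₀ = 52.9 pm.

2

r_n = n²a₀/Z ⇒ n² = rZ/a₀ = 26.4 × 8 / 52.9 ≈ 3.99
n = 2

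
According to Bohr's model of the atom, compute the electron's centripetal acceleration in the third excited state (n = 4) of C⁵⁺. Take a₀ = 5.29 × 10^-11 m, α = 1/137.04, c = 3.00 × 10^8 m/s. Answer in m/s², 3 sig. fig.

7.64 × 10^22 m/s²

r = n²a₀/Z = 1.41 × 10^-10 m, v = Zαc/n = 3.28 × 10^6 m/s
a = v²/r = (3.28 × 10^6)² / 1.41 × 10^-10 = 7.64 × 10^22 m/s²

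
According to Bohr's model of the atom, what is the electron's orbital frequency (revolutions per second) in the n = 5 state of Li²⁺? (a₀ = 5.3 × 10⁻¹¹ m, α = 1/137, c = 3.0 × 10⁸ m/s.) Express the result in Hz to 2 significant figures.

4.7 × 10¹⁴ Hz

r = n²a₀/Z = 4.4 × 10⁻¹⁰ m, v = Zαc/n = 1.3 × 10⁶ m/s
f = v/(2πr) = 4.7 × 10¹⁴ Hz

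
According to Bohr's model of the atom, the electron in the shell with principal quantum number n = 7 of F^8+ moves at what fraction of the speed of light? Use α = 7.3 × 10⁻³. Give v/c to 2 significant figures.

0.0094

v_n = Zαc/n, so v/c = Zα/n = 9 × 0.0073 / 7 = 0.0094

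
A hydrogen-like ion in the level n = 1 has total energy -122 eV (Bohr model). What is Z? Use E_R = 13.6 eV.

3

E_n = −E_R Z²/n² ⇒ Z² = −E_n n²/E_R = 122 × 1² / 13.6 ≈ 8.97
Z = 3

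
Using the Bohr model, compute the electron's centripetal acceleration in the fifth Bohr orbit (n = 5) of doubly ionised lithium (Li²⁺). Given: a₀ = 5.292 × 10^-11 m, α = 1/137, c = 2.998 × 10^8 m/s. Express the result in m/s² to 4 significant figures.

3.909 × 10^21 m/s²

r = n²a₀/Z = 4.410 × 10^-10 m, v = Zαc/n = 1.313 × 10^6 m/s
a = v²/r = (1.313 × 10^6)² / 4.410 × 10^-10 = 3.909 × 10^21 m/s²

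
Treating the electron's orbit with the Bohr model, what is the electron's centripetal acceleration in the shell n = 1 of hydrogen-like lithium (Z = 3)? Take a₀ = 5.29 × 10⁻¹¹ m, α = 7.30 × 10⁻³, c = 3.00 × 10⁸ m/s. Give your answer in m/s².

r = n²a₀/Z = 1.76 × 10⁻¹¹ m, v = Zαc/n = 6.57 × 10⁶ m/s
a = v²/r = (6.57 × 10⁶)² / 1.76 × 10⁻¹¹ = 2.45 × 10²⁴ m/s²

2.45 × 10²⁴ m/s²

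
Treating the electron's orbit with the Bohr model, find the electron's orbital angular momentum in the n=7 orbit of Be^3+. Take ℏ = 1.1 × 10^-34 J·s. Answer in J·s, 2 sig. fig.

7.7 × 10^-34 J·s

L_n = nℏ = 7 × 1.1 × 10^-34 = 7.7 × 10^-34 J·s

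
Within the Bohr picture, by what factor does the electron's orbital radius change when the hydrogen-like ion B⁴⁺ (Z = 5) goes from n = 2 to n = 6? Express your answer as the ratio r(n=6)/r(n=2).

r ∝ Z^-1 · n^2; with Z fixed, r ∝ n^2.
r(n=6)/r(n=2) = (6/2)^2 = 9

9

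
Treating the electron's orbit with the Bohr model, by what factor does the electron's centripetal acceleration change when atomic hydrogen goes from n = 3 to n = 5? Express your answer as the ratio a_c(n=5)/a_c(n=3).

a_c ∝ Z^3 · n^-4; with Z fixed, a_c ∝ n^-4.
a_c(n=5)/a_c(n=3) = (5/3)^-4 = 81/625

81/625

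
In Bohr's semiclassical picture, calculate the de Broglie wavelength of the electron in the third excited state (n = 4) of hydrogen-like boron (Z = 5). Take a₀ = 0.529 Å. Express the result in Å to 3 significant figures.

The Bohr quantisation condition is nλ = 2πr_n.
r_n = n²a₀/Z = 1.69 Å
λ = 2πr_n/n = 2π·1.69/4 = 2.66 Å

2.66 Å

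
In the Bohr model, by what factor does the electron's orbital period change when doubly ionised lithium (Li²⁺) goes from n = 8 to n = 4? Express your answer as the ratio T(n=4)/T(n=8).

T ∝ Z^-2 · n^3; with Z fixed, T ∝ n^3.
T(n=4)/T(n=8) = (4/8)^3 = 1/8

1/8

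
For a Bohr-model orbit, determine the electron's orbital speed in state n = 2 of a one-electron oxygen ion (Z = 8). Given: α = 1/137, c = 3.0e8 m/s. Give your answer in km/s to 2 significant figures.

v_n = Zαc/n = 8 × 0.0073 × 3.0e8 / 2
    = 8800 km/s

8800 km/s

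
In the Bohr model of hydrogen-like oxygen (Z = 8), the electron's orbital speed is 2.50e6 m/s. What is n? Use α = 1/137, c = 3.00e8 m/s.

7

v_n = Zαc/n ⇒ n = Zαc/v = 8 × 0.00730 × 3.00e8 / 2.50e6 ≈ 7.01
n = 7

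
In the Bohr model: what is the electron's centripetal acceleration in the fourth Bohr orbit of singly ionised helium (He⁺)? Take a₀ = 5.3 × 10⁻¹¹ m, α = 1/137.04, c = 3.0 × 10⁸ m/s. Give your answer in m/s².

2.8 × 10²¹ m/s²

r = n²a₀/Z = 4.2 × 10⁻¹⁰ m, v = Zαc/n = 1.1 × 10⁶ m/s
a = v²/r = (1.1 × 10⁶)² / 4.2 × 10⁻¹⁰ = 2.8 × 10²¹ m/s²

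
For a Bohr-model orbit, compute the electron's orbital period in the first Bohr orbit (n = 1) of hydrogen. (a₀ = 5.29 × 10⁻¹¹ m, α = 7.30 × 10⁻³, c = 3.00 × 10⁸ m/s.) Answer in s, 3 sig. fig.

r = n²a₀/Z = 1²·5.29 × 10⁻¹¹/1 = 5.29 × 10⁻¹¹ m
v = Zαc/n = 1·0.00730·3.00 × 10⁸/1 = 2.19 × 10⁶ m/s
T = 2πr/v = 1.52 × 10⁻¹⁶ s

1.52 × 10⁻¹⁶ s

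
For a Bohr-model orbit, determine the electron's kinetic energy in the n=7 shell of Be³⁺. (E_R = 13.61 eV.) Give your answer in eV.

4.444 eV

For a Coulomb orbit the virial theorem gives K = −E_n.
E_n = −E_R·Z²/n², so K = E_R·Z²/n² = 13.61 × 4²/7² = 4.444 eV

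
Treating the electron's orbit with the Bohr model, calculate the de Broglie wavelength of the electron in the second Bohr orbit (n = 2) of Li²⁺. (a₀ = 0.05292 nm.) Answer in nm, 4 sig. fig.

The Bohr quantisation condition is nλ = 2πr_n.
r_n = n²a₀/Z = 0.07056 nm
λ = 2πr_n/n = 2π·0.07056/2 = 0.2217 nm

0.2217 nm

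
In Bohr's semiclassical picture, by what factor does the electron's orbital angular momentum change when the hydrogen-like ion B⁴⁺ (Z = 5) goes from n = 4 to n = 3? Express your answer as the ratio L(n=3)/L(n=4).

L = nℏ depends only on n, so L ∝ n.
L(n=3)/L(n=4) = (3/4)^1 = 3/4

3/4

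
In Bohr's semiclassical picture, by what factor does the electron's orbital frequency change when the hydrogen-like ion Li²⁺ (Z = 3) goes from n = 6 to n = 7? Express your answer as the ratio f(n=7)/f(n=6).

216/343

f ∝ Z^2 · n^-3; with Z fixed, f ∝ n^-3.
f(n=7)/f(n=6) = (7/6)^-3 = 216/343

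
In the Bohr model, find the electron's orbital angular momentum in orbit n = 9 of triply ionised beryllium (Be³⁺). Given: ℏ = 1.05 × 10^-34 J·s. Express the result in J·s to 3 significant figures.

9.45 × 10^-34 J·s

L_n = nℏ = 9 × 1.05 × 10^-34 = 9.45 × 10^-34 J·s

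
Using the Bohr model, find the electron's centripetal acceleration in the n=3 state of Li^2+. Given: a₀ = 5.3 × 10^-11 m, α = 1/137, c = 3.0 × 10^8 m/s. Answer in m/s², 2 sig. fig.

r = n²a₀/Z = 1.6 × 10^-10 m, v = Zαc/n = 2.2 × 10^6 m/s
a = v²/r = (2.2 × 10^6)² / 1.6 × 10^-10 = 3.0 × 10^22 m/s²

3.0 × 10^22 m/s²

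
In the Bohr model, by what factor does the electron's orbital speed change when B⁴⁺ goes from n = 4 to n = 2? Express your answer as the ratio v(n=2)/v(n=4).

2

v ∝ Z^1 · n^-1; with Z fixed, v ∝ n^-1.
v(n=2)/v(n=4) = (2/4)^-1 = 2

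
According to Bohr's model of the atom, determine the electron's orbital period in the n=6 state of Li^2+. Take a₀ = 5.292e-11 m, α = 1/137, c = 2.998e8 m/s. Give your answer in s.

3.647e-15 s

r = n²a₀/Z = 6²·5.292e-11/3 = 6.350e-10 m
v = Zαc/n = 3·0.007299·2.998e8/6 = 1.094e6 m/s
T = 2πr/v = 3.647e-15 s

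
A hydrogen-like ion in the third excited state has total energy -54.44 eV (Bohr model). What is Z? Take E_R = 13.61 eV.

E_n = −E_R Z²/n² ⇒ Z² = −E_n n²/E_R = 54.44 × 4² / 13.61 ≈ 64.00
Z = 8

8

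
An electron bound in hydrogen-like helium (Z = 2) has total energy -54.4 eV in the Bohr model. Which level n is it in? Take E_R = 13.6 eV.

E_n = −E_R Z²/n² ⇒ n² = E_R Z²/(−E_n) = 13.6 × 2² / 54.4 ≈ 1.00
n = 1

1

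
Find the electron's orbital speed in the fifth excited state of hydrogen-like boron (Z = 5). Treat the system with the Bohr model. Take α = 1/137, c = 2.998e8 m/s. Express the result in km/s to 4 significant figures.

1824 km/s

v_n = Zαc/n = 5 × 0.007299 × 2.998e8 / 6
    = 1824 km/s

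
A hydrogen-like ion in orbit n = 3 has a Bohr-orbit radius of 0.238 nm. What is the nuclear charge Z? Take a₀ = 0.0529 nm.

2

r_n = n²a₀/Z ⇒ Z = n²a₀/r = 3² × 0.0529 / 0.238 ≈ 2.00
Z = 2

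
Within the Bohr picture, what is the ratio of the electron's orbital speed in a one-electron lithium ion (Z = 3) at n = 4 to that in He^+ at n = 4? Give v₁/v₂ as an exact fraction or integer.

v ∝ Z^1 · n^-1
v₁/v₂ = (3/2)^1 · (4/4)^-1 = 3/2

3/2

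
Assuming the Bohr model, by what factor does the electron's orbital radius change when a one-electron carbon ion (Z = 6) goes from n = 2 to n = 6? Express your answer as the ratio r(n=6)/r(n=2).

r ∝ Z^-1 · n^2; with Z fixed, r ∝ n^2.
r(n=6)/r(n=2) = (6/2)^2 = 9

9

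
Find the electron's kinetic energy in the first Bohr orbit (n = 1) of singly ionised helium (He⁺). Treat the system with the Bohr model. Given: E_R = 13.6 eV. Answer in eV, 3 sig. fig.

For a Coulomb orbit the virial theorem gives K = −E_n.
E_n = −E_R·Z²/n², so K = E_R·Z²/n² = 13.6 × 2²/1² = 54.4 eV

54.4 eV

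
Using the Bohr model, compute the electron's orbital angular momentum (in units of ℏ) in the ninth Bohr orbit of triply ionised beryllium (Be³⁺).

L_n = nℏ, so L/ℏ = n = 9.

9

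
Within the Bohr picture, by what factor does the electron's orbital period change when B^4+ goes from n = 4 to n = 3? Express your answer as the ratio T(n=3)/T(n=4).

27/64

T ∝ Z^-2 · n^3; with Z fixed, T ∝ n^3.
T(n=3)/T(n=4) = (3/4)^3 = 27/64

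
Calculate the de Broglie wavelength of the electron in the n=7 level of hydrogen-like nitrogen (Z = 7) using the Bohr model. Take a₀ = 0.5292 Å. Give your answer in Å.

The Bohr quantisation condition is nλ = 2πr_n.
r_n = n²a₀/Z = 3.704 Å
λ = 2πr_n/n = 2π·3.704/7 = 3.325 Å

3.325 Å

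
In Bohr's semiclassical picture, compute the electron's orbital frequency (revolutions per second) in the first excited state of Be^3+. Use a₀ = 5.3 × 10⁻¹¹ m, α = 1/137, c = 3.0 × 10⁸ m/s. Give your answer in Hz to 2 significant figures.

1.3 × 10¹⁶ Hz

r = n²a₀/Z = 5.3 × 10⁻¹¹ m, v = Zαc/n = 4.4 × 10⁶ m/s
f = v/(2πr) = 1.3 × 10¹⁶ Hz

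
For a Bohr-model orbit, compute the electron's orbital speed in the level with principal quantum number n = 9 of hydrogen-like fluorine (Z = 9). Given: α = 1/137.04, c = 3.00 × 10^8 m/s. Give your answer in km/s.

2190 km/s

v_n = Zαc/n = 9 × 0.00730 × 3.00 × 10^8 / 9
    = 2190 km/s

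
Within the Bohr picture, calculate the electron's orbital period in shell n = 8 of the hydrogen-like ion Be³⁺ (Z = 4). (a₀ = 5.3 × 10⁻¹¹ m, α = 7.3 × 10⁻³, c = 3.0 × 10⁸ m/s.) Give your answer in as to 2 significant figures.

4900 as

r = n²a₀/Z = 8²·5.3 × 10⁻¹¹/4 = 8.5 × 10⁻¹⁰ m
v = Zαc/n = 4·0.0073·3.0 × 10⁸/8 = 1.1 × 10⁶ m/s
T = 2πr/v = 4.9 × 10⁻¹⁵ s = 4900 as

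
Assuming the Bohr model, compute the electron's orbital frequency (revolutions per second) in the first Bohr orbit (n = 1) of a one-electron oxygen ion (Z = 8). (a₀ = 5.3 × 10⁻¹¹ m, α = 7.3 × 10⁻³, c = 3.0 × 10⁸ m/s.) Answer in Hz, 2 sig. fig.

4.2 × 10¹⁷ Hz

r = n²a₀/Z = 6.6 × 10⁻¹² m, v = Zαc/n = 1.8 × 10⁷ m/s
f = v/(2πr) = 4.2 × 10¹⁷ Hz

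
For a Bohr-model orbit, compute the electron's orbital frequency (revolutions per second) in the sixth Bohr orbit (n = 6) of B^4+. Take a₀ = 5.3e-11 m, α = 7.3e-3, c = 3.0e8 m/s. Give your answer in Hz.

r = n²a₀/Z = 3.8e-10 m, v = Zαc/n = 1.8e6 m/s
f = v/(2πr) = 7.6e14 Hz

7.6e14 Hz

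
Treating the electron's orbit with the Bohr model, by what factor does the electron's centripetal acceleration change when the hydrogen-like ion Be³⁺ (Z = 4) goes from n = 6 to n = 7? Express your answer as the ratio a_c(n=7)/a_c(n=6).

1296/2401

a_c ∝ Z^3 · n^-4; with Z fixed, a_c ∝ n^-4.
a_c(n=7)/a_c(n=6) = (7/6)^-4 = 1296/2401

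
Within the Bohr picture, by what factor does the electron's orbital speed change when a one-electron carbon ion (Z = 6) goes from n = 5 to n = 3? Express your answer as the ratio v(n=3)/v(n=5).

v ∝ Z^1 · n^-1; with Z fixed, v ∝ n^-1.
v(n=3)/v(n=5) = (3/5)^-1 = 5/3

5/3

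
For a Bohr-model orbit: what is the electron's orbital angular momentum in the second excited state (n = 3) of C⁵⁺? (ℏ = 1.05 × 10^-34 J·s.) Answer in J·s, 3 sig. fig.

L_n = nℏ = 3 × 1.05 × 10^-34 = 3.15 × 10^-34 J·s

3.15 × 10^-34 J·s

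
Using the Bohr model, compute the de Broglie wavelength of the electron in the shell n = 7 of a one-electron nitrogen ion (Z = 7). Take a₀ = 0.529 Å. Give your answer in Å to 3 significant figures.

3.32 Å

The Bohr quantisation condition is nλ = 2πr_n.
r_n = n²a₀/Z = 3.70 Å
λ = 2πr_n/n = 2π·3.70/7 = 3.32 Å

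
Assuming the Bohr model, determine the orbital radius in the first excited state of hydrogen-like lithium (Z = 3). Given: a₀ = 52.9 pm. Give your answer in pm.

70.5 pm

r_n = n²a₀/Z = 2² × 52.9 / 3
    = 4 × 52.9 / 3 = 70.5 pm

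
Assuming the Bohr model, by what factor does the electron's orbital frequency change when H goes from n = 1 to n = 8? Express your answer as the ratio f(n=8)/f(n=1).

1/512

f ∝ Z^2 · n^-3; with Z fixed, f ∝ n^-3.
f(n=8)/f(n=1) = (8/1)^-3 = 1/512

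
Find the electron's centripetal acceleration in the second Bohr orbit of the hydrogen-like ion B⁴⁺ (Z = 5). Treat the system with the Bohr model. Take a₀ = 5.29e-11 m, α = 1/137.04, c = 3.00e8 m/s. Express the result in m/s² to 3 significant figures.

7.08e23 m/s²

r = n²a₀/Z = 4.23e-11 m, v = Zαc/n = 5.47e6 m/s
a = v²/r = (5.47e6)² / 4.23e-11 = 7.08e23 m/s²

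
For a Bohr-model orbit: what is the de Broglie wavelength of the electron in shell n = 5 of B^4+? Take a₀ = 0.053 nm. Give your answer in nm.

The Bohr quantisation condition is nλ = 2πr_n.
r_n = n²a₀/Z = 0.27 nm
λ = 2πr_n/n = 2π·0.27/5 = 0.33 nm

0.33 nm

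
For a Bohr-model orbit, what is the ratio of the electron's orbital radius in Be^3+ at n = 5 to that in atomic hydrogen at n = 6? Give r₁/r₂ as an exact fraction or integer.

25/144

r ∝ Z^-1 · n^2
r₁/r₂ = (4/1)^-1 · (5/6)^2 = 25/144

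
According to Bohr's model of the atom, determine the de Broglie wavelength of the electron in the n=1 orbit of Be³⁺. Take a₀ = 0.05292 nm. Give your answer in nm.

0.08313 nm

The Bohr quantisation condition is nλ = 2πr_n.
r_n = n²a₀/Z = 0.01323 nm
λ = 2πr_n/n = 2π·0.01323/1 = 0.08313 nm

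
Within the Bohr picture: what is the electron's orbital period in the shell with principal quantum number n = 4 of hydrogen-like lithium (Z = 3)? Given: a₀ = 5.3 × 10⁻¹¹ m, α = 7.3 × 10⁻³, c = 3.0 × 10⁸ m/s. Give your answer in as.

1100 as

r = n²a₀/Z = 4²·5.3 × 10⁻¹¹/3 = 2.8 × 10⁻¹⁰ m
v = Zαc/n = 3·0.0073·3.0 × 10⁸/4 = 1.6 × 10⁶ m/s
T = 2πr/v = 1.1 × 10⁻¹⁵ s = 1100 as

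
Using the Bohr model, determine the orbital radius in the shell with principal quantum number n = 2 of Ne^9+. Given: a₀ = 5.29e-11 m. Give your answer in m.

r_n = n²a₀/Z = 2² × 5.29e-11 / 10
    = 4 × 5.29e-11 / 10 = 2.12e-11 m

2.12e-11 m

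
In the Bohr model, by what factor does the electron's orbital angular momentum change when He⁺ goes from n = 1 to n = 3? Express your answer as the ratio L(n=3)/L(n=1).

3

L = nℏ depends only on n, so L ∝ n.
L(n=3)/L(n=1) = (3/1)^1 = 3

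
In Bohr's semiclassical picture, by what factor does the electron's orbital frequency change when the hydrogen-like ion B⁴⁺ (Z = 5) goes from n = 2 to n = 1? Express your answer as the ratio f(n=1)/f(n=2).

f ∝ Z^2 · n^-3; with Z fixed, f ∝ n^-3.
f(n=1)/f(n=2) = (1/2)^-3 = 8

8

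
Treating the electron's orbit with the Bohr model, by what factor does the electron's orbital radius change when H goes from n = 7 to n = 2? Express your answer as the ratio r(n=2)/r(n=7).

r ∝ Z^-1 · n^2; with Z fixed, r ∝ n^2.
r(n=2)/r(n=7) = (2/7)^2 = 4/49

4/49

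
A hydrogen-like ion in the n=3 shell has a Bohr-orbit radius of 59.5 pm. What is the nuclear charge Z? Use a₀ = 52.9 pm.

8

r_n = n²a₀/Z ⇒ Z = n²a₀/r = 3² × 52.9 / 59.5 ≈ 8.00
Z = 8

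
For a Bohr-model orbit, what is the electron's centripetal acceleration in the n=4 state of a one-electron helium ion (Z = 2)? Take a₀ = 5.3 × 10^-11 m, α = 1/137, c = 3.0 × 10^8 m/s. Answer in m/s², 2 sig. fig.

r = n²a₀/Z = 4.2 × 10^-10 m, v = Zαc/n = 1.1 × 10^6 m/s
a = v²/r = (1.1 × 10^6)² / 4.2 × 10^-10 = 2.8 × 10^21 m/s²

2.8 × 10^21 m/s²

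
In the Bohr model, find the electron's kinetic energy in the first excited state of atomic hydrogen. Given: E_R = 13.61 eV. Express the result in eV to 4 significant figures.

3.402 eV

For a Coulomb orbit the virial theorem gives K = −E_n.
E_n = −E_R·Z²/n², so K = E_R·Z²/n² = 13.61 × 1²/2² = 3.402 eV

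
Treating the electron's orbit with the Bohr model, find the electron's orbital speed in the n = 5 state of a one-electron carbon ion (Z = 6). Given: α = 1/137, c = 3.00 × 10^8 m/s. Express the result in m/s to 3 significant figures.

2.63 × 10^6 m/s

v_n = Zαc/n = 6 × 0.00730 × 3.00 × 10^8 / 5
    = 2.63 × 10^6 m/s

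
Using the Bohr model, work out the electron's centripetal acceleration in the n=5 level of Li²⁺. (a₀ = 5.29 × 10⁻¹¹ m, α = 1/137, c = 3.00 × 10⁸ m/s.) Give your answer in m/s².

r = n²a₀/Z = 4.41 × 10⁻¹⁰ m, v = Zαc/n = 1.31 × 10⁶ m/s
a = v²/r = (1.31 × 10⁶)² / 4.41 × 10⁻¹⁰ = 3.92 × 10²¹ m/s²

3.92 × 10²¹ m/s²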